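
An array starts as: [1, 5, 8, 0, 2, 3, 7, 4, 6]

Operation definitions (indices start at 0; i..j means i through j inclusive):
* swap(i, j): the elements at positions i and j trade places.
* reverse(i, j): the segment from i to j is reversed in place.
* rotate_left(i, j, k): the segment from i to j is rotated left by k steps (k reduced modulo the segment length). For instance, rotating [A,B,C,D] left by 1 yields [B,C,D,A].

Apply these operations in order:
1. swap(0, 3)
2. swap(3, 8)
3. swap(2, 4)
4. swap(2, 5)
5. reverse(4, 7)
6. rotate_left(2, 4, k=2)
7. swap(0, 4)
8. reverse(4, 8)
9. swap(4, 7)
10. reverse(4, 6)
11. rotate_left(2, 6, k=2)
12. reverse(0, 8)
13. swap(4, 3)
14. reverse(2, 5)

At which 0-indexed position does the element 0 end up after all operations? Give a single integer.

After 1 (swap(0, 3)): [0, 5, 8, 1, 2, 3, 7, 4, 6]
After 2 (swap(3, 8)): [0, 5, 8, 6, 2, 3, 7, 4, 1]
After 3 (swap(2, 4)): [0, 5, 2, 6, 8, 3, 7, 4, 1]
After 4 (swap(2, 5)): [0, 5, 3, 6, 8, 2, 7, 4, 1]
After 5 (reverse(4, 7)): [0, 5, 3, 6, 4, 7, 2, 8, 1]
After 6 (rotate_left(2, 4, k=2)): [0, 5, 4, 3, 6, 7, 2, 8, 1]
After 7 (swap(0, 4)): [6, 5, 4, 3, 0, 7, 2, 8, 1]
After 8 (reverse(4, 8)): [6, 5, 4, 3, 1, 8, 2, 7, 0]
After 9 (swap(4, 7)): [6, 5, 4, 3, 7, 8, 2, 1, 0]
After 10 (reverse(4, 6)): [6, 5, 4, 3, 2, 8, 7, 1, 0]
After 11 (rotate_left(2, 6, k=2)): [6, 5, 2, 8, 7, 4, 3, 1, 0]
After 12 (reverse(0, 8)): [0, 1, 3, 4, 7, 8, 2, 5, 6]
After 13 (swap(4, 3)): [0, 1, 3, 7, 4, 8, 2, 5, 6]
After 14 (reverse(2, 5)): [0, 1, 8, 4, 7, 3, 2, 5, 6]

Answer: 0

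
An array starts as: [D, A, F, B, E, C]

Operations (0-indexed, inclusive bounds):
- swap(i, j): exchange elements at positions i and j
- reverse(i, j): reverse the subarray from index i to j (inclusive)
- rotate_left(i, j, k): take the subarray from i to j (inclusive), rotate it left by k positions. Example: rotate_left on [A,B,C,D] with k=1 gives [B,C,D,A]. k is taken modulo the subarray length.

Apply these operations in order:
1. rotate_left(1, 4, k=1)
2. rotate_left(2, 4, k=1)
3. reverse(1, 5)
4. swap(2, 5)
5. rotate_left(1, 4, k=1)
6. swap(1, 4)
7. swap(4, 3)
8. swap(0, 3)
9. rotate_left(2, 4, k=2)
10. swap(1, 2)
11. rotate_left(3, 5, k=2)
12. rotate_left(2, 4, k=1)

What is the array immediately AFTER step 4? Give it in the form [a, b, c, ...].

After 1 (rotate_left(1, 4, k=1)): [D, F, B, E, A, C]
After 2 (rotate_left(2, 4, k=1)): [D, F, E, A, B, C]
After 3 (reverse(1, 5)): [D, C, B, A, E, F]
After 4 (swap(2, 5)): [D, C, F, A, E, B]

Answer: [D, C, F, A, E, B]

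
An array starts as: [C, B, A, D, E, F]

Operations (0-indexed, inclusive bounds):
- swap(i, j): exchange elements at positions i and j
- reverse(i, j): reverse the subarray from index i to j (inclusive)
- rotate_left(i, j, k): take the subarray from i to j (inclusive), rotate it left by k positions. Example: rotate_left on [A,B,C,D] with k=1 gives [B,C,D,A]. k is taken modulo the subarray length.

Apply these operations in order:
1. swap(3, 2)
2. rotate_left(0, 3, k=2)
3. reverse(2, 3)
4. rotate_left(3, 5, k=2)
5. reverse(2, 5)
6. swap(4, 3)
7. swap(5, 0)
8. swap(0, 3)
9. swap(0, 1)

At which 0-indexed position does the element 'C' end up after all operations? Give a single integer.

Answer: 4

Derivation:
After 1 (swap(3, 2)): [C, B, D, A, E, F]
After 2 (rotate_left(0, 3, k=2)): [D, A, C, B, E, F]
After 3 (reverse(2, 3)): [D, A, B, C, E, F]
After 4 (rotate_left(3, 5, k=2)): [D, A, B, F, C, E]
After 5 (reverse(2, 5)): [D, A, E, C, F, B]
After 6 (swap(4, 3)): [D, A, E, F, C, B]
After 7 (swap(5, 0)): [B, A, E, F, C, D]
After 8 (swap(0, 3)): [F, A, E, B, C, D]
After 9 (swap(0, 1)): [A, F, E, B, C, D]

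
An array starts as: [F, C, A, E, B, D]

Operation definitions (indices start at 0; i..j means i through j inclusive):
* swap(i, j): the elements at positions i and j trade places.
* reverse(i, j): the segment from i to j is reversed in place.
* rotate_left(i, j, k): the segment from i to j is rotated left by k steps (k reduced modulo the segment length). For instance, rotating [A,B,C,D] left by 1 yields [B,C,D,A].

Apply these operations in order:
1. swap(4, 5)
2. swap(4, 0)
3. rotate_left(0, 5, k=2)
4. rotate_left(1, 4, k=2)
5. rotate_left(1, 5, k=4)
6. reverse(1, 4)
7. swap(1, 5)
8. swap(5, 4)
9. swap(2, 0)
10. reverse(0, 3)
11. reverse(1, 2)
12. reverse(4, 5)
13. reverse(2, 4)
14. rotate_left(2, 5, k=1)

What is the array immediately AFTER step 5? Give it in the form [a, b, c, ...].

After 1 (swap(4, 5)): [F, C, A, E, D, B]
After 2 (swap(4, 0)): [D, C, A, E, F, B]
After 3 (rotate_left(0, 5, k=2)): [A, E, F, B, D, C]
After 4 (rotate_left(1, 4, k=2)): [A, B, D, E, F, C]
After 5 (rotate_left(1, 5, k=4)): [A, C, B, D, E, F]

Answer: [A, C, B, D, E, F]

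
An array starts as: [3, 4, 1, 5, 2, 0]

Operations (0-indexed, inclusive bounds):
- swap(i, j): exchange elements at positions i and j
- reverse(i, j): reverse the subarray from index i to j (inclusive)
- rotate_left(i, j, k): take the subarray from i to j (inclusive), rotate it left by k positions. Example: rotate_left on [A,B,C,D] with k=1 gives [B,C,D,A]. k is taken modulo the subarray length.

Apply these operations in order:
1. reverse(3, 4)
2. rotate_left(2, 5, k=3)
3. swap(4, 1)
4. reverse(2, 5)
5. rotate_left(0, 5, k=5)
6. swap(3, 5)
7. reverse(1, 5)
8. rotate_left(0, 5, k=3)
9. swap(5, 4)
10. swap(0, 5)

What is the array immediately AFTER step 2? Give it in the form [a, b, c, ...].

After 1 (reverse(3, 4)): [3, 4, 1, 2, 5, 0]
After 2 (rotate_left(2, 5, k=3)): [3, 4, 0, 1, 2, 5]

Answer: [3, 4, 0, 1, 2, 5]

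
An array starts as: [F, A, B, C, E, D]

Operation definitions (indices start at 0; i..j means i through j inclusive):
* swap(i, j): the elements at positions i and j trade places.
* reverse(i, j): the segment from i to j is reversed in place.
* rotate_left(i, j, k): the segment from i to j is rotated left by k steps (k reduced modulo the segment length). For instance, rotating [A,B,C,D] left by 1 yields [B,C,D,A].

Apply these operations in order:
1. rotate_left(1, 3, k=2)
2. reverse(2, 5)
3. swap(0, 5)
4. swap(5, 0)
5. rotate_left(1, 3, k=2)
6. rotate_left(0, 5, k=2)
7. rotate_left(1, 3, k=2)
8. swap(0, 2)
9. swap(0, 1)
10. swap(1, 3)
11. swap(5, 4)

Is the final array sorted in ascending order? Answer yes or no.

Answer: yes

Derivation:
After 1 (rotate_left(1, 3, k=2)): [F, C, A, B, E, D]
After 2 (reverse(2, 5)): [F, C, D, E, B, A]
After 3 (swap(0, 5)): [A, C, D, E, B, F]
After 4 (swap(5, 0)): [F, C, D, E, B, A]
After 5 (rotate_left(1, 3, k=2)): [F, E, C, D, B, A]
After 6 (rotate_left(0, 5, k=2)): [C, D, B, A, F, E]
After 7 (rotate_left(1, 3, k=2)): [C, A, D, B, F, E]
After 8 (swap(0, 2)): [D, A, C, B, F, E]
After 9 (swap(0, 1)): [A, D, C, B, F, E]
After 10 (swap(1, 3)): [A, B, C, D, F, E]
After 11 (swap(5, 4)): [A, B, C, D, E, F]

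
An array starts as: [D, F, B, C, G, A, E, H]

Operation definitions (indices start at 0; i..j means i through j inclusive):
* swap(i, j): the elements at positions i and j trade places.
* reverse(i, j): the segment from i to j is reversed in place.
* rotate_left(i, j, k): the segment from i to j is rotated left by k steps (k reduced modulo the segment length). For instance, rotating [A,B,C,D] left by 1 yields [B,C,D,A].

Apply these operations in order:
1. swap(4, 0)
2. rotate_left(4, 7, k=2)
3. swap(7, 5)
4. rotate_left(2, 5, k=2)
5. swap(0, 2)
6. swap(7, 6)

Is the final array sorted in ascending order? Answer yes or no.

Answer: no

Derivation:
After 1 (swap(4, 0)): [G, F, B, C, D, A, E, H]
After 2 (rotate_left(4, 7, k=2)): [G, F, B, C, E, H, D, A]
After 3 (swap(7, 5)): [G, F, B, C, E, A, D, H]
After 4 (rotate_left(2, 5, k=2)): [G, F, E, A, B, C, D, H]
After 5 (swap(0, 2)): [E, F, G, A, B, C, D, H]
After 6 (swap(7, 6)): [E, F, G, A, B, C, H, D]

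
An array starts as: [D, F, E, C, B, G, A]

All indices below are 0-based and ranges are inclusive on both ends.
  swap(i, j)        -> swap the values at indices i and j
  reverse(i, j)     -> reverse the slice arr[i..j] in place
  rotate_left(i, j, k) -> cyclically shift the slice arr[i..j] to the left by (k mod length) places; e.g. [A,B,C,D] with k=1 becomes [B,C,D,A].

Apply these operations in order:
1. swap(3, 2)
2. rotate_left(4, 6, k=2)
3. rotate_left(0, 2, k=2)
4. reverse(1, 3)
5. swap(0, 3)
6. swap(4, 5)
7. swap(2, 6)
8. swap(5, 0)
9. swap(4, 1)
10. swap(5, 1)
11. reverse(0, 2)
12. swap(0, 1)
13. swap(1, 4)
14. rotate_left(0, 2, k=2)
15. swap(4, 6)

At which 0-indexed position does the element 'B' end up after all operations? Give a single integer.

After 1 (swap(3, 2)): [D, F, C, E, B, G, A]
After 2 (rotate_left(4, 6, k=2)): [D, F, C, E, A, B, G]
After 3 (rotate_left(0, 2, k=2)): [C, D, F, E, A, B, G]
After 4 (reverse(1, 3)): [C, E, F, D, A, B, G]
After 5 (swap(0, 3)): [D, E, F, C, A, B, G]
After 6 (swap(4, 5)): [D, E, F, C, B, A, G]
After 7 (swap(2, 6)): [D, E, G, C, B, A, F]
After 8 (swap(5, 0)): [A, E, G, C, B, D, F]
After 9 (swap(4, 1)): [A, B, G, C, E, D, F]
After 10 (swap(5, 1)): [A, D, G, C, E, B, F]
After 11 (reverse(0, 2)): [G, D, A, C, E, B, F]
After 12 (swap(0, 1)): [D, G, A, C, E, B, F]
After 13 (swap(1, 4)): [D, E, A, C, G, B, F]
After 14 (rotate_left(0, 2, k=2)): [A, D, E, C, G, B, F]
After 15 (swap(4, 6)): [A, D, E, C, F, B, G]

Answer: 5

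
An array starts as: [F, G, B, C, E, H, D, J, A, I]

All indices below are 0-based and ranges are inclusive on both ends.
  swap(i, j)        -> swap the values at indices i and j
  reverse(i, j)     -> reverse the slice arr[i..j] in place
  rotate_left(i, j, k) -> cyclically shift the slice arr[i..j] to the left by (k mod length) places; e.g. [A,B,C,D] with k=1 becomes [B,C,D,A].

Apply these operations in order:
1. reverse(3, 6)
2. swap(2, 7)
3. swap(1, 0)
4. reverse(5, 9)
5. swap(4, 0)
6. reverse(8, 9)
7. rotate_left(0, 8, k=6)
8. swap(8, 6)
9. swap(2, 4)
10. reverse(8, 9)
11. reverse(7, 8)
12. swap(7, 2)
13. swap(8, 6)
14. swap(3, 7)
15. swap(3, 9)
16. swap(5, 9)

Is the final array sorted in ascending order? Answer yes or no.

After 1 (reverse(3, 6)): [F, G, B, D, H, E, C, J, A, I]
After 2 (swap(2, 7)): [F, G, J, D, H, E, C, B, A, I]
After 3 (swap(1, 0)): [G, F, J, D, H, E, C, B, A, I]
After 4 (reverse(5, 9)): [G, F, J, D, H, I, A, B, C, E]
After 5 (swap(4, 0)): [H, F, J, D, G, I, A, B, C, E]
After 6 (reverse(8, 9)): [H, F, J, D, G, I, A, B, E, C]
After 7 (rotate_left(0, 8, k=6)): [A, B, E, H, F, J, D, G, I, C]
After 8 (swap(8, 6)): [A, B, E, H, F, J, I, G, D, C]
After 9 (swap(2, 4)): [A, B, F, H, E, J, I, G, D, C]
After 10 (reverse(8, 9)): [A, B, F, H, E, J, I, G, C, D]
After 11 (reverse(7, 8)): [A, B, F, H, E, J, I, C, G, D]
After 12 (swap(7, 2)): [A, B, C, H, E, J, I, F, G, D]
After 13 (swap(8, 6)): [A, B, C, H, E, J, G, F, I, D]
After 14 (swap(3, 7)): [A, B, C, F, E, J, G, H, I, D]
After 15 (swap(3, 9)): [A, B, C, D, E, J, G, H, I, F]
After 16 (swap(5, 9)): [A, B, C, D, E, F, G, H, I, J]

Answer: yes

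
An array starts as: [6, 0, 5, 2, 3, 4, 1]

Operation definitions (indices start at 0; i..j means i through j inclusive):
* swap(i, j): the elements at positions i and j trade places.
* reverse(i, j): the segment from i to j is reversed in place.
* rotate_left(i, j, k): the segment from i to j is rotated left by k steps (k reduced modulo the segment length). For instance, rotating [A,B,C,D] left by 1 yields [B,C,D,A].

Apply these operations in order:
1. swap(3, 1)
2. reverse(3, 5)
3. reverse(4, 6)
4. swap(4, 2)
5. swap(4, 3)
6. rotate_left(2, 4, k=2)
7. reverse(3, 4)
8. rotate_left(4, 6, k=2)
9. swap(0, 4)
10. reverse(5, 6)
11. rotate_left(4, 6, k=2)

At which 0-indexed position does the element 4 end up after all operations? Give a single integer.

After 1 (swap(3, 1)): [6, 2, 5, 0, 3, 4, 1]
After 2 (reverse(3, 5)): [6, 2, 5, 4, 3, 0, 1]
After 3 (reverse(4, 6)): [6, 2, 5, 4, 1, 0, 3]
After 4 (swap(4, 2)): [6, 2, 1, 4, 5, 0, 3]
After 5 (swap(4, 3)): [6, 2, 1, 5, 4, 0, 3]
After 6 (rotate_left(2, 4, k=2)): [6, 2, 4, 1, 5, 0, 3]
After 7 (reverse(3, 4)): [6, 2, 4, 5, 1, 0, 3]
After 8 (rotate_left(4, 6, k=2)): [6, 2, 4, 5, 3, 1, 0]
After 9 (swap(0, 4)): [3, 2, 4, 5, 6, 1, 0]
After 10 (reverse(5, 6)): [3, 2, 4, 5, 6, 0, 1]
After 11 (rotate_left(4, 6, k=2)): [3, 2, 4, 5, 1, 6, 0]

Answer: 2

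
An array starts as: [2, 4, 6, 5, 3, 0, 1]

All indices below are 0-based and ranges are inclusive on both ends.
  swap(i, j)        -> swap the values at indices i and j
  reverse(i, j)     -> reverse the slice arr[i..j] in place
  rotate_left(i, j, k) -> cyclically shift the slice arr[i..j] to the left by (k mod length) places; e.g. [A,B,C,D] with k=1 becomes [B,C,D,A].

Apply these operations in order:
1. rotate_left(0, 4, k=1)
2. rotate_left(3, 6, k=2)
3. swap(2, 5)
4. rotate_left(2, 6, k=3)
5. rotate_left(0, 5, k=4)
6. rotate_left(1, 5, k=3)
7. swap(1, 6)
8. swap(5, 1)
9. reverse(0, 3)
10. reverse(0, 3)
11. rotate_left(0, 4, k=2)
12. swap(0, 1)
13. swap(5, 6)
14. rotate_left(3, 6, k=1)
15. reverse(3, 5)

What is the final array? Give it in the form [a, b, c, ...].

Answer: [0, 2, 4, 1, 5, 6, 3]

Derivation:
After 1 (rotate_left(0, 4, k=1)): [4, 6, 5, 3, 2, 0, 1]
After 2 (rotate_left(3, 6, k=2)): [4, 6, 5, 0, 1, 3, 2]
After 3 (swap(2, 5)): [4, 6, 3, 0, 1, 5, 2]
After 4 (rotate_left(2, 6, k=3)): [4, 6, 5, 2, 3, 0, 1]
After 5 (rotate_left(0, 5, k=4)): [3, 0, 4, 6, 5, 2, 1]
After 6 (rotate_left(1, 5, k=3)): [3, 5, 2, 0, 4, 6, 1]
After 7 (swap(1, 6)): [3, 1, 2, 0, 4, 6, 5]
After 8 (swap(5, 1)): [3, 6, 2, 0, 4, 1, 5]
After 9 (reverse(0, 3)): [0, 2, 6, 3, 4, 1, 5]
After 10 (reverse(0, 3)): [3, 6, 2, 0, 4, 1, 5]
After 11 (rotate_left(0, 4, k=2)): [2, 0, 4, 3, 6, 1, 5]
After 12 (swap(0, 1)): [0, 2, 4, 3, 6, 1, 5]
After 13 (swap(5, 6)): [0, 2, 4, 3, 6, 5, 1]
After 14 (rotate_left(3, 6, k=1)): [0, 2, 4, 6, 5, 1, 3]
After 15 (reverse(3, 5)): [0, 2, 4, 1, 5, 6, 3]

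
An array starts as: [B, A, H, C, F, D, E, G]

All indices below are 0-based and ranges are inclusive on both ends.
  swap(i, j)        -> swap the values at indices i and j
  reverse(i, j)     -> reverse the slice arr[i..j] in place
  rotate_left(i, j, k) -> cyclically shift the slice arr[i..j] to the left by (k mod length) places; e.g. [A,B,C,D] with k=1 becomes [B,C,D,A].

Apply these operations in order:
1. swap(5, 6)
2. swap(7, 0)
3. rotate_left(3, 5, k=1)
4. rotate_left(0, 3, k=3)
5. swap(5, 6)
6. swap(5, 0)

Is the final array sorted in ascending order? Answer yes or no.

Answer: no

Derivation:
After 1 (swap(5, 6)): [B, A, H, C, F, E, D, G]
After 2 (swap(7, 0)): [G, A, H, C, F, E, D, B]
After 3 (rotate_left(3, 5, k=1)): [G, A, H, F, E, C, D, B]
After 4 (rotate_left(0, 3, k=3)): [F, G, A, H, E, C, D, B]
After 5 (swap(5, 6)): [F, G, A, H, E, D, C, B]
After 6 (swap(5, 0)): [D, G, A, H, E, F, C, B]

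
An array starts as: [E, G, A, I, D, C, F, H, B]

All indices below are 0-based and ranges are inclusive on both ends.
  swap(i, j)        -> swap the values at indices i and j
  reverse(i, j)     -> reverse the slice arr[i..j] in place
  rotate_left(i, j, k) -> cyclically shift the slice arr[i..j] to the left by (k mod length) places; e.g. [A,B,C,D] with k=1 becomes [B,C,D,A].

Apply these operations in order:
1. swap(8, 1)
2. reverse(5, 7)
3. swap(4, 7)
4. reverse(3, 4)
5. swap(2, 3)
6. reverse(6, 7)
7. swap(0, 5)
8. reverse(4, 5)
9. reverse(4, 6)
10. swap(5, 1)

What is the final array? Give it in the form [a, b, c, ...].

Answer: [H, I, C, A, D, B, E, F, G]

Derivation:
After 1 (swap(8, 1)): [E, B, A, I, D, C, F, H, G]
After 2 (reverse(5, 7)): [E, B, A, I, D, H, F, C, G]
After 3 (swap(4, 7)): [E, B, A, I, C, H, F, D, G]
After 4 (reverse(3, 4)): [E, B, A, C, I, H, F, D, G]
After 5 (swap(2, 3)): [E, B, C, A, I, H, F, D, G]
After 6 (reverse(6, 7)): [E, B, C, A, I, H, D, F, G]
After 7 (swap(0, 5)): [H, B, C, A, I, E, D, F, G]
After 8 (reverse(4, 5)): [H, B, C, A, E, I, D, F, G]
After 9 (reverse(4, 6)): [H, B, C, A, D, I, E, F, G]
After 10 (swap(5, 1)): [H, I, C, A, D, B, E, F, G]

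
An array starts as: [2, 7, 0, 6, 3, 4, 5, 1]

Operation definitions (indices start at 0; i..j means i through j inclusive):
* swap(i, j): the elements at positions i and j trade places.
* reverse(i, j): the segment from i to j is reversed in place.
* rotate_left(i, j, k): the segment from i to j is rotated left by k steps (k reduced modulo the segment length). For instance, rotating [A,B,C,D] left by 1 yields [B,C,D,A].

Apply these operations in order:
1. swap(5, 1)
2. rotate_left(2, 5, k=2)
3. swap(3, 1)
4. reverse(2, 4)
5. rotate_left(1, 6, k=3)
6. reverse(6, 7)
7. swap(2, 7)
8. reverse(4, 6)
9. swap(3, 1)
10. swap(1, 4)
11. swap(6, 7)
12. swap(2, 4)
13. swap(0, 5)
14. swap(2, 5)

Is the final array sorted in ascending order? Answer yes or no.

After 1 (swap(5, 1)): [2, 4, 0, 6, 3, 7, 5, 1]
After 2 (rotate_left(2, 5, k=2)): [2, 4, 3, 7, 0, 6, 5, 1]
After 3 (swap(3, 1)): [2, 7, 3, 4, 0, 6, 5, 1]
After 4 (reverse(2, 4)): [2, 7, 0, 4, 3, 6, 5, 1]
After 5 (rotate_left(1, 6, k=3)): [2, 3, 6, 5, 7, 0, 4, 1]
After 6 (reverse(6, 7)): [2, 3, 6, 5, 7, 0, 1, 4]
After 7 (swap(2, 7)): [2, 3, 4, 5, 7, 0, 1, 6]
After 8 (reverse(4, 6)): [2, 3, 4, 5, 1, 0, 7, 6]
After 9 (swap(3, 1)): [2, 5, 4, 3, 1, 0, 7, 6]
After 10 (swap(1, 4)): [2, 1, 4, 3, 5, 0, 7, 6]
After 11 (swap(6, 7)): [2, 1, 4, 3, 5, 0, 6, 7]
After 12 (swap(2, 4)): [2, 1, 5, 3, 4, 0, 6, 7]
After 13 (swap(0, 5)): [0, 1, 5, 3, 4, 2, 6, 7]
After 14 (swap(2, 5)): [0, 1, 2, 3, 4, 5, 6, 7]

Answer: yes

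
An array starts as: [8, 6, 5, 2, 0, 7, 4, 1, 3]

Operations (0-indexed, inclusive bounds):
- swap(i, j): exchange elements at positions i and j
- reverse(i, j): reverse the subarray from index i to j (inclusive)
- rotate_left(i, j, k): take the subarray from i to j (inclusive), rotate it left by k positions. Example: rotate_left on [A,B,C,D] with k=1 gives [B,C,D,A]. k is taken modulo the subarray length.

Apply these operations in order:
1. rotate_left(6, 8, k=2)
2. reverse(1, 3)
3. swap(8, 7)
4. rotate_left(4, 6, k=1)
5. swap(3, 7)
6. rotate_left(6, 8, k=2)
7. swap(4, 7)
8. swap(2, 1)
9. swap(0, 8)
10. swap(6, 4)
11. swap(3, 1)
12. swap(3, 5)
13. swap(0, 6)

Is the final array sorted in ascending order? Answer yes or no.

Answer: yes

Derivation:
After 1 (rotate_left(6, 8, k=2)): [8, 6, 5, 2, 0, 7, 3, 4, 1]
After 2 (reverse(1, 3)): [8, 2, 5, 6, 0, 7, 3, 4, 1]
After 3 (swap(8, 7)): [8, 2, 5, 6, 0, 7, 3, 1, 4]
After 4 (rotate_left(4, 6, k=1)): [8, 2, 5, 6, 7, 3, 0, 1, 4]
After 5 (swap(3, 7)): [8, 2, 5, 1, 7, 3, 0, 6, 4]
After 6 (rotate_left(6, 8, k=2)): [8, 2, 5, 1, 7, 3, 4, 0, 6]
After 7 (swap(4, 7)): [8, 2, 5, 1, 0, 3, 4, 7, 6]
After 8 (swap(2, 1)): [8, 5, 2, 1, 0, 3, 4, 7, 6]
After 9 (swap(0, 8)): [6, 5, 2, 1, 0, 3, 4, 7, 8]
After 10 (swap(6, 4)): [6, 5, 2, 1, 4, 3, 0, 7, 8]
After 11 (swap(3, 1)): [6, 1, 2, 5, 4, 3, 0, 7, 8]
After 12 (swap(3, 5)): [6, 1, 2, 3, 4, 5, 0, 7, 8]
After 13 (swap(0, 6)): [0, 1, 2, 3, 4, 5, 6, 7, 8]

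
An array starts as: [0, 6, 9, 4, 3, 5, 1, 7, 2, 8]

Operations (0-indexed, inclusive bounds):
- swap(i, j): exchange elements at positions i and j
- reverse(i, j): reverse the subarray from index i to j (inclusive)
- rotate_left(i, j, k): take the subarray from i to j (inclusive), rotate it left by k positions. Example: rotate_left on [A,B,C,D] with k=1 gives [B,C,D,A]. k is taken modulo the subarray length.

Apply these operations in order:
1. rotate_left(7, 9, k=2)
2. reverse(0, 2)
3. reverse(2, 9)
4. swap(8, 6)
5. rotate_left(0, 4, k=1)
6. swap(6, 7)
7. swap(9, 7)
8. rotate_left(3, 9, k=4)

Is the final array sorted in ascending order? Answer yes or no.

After 1 (rotate_left(7, 9, k=2)): [0, 6, 9, 4, 3, 5, 1, 8, 7, 2]
After 2 (reverse(0, 2)): [9, 6, 0, 4, 3, 5, 1, 8, 7, 2]
After 3 (reverse(2, 9)): [9, 6, 2, 7, 8, 1, 5, 3, 4, 0]
After 4 (swap(8, 6)): [9, 6, 2, 7, 8, 1, 4, 3, 5, 0]
After 5 (rotate_left(0, 4, k=1)): [6, 2, 7, 8, 9, 1, 4, 3, 5, 0]
After 6 (swap(6, 7)): [6, 2, 7, 8, 9, 1, 3, 4, 5, 0]
After 7 (swap(9, 7)): [6, 2, 7, 8, 9, 1, 3, 0, 5, 4]
After 8 (rotate_left(3, 9, k=4)): [6, 2, 7, 0, 5, 4, 8, 9, 1, 3]

Answer: no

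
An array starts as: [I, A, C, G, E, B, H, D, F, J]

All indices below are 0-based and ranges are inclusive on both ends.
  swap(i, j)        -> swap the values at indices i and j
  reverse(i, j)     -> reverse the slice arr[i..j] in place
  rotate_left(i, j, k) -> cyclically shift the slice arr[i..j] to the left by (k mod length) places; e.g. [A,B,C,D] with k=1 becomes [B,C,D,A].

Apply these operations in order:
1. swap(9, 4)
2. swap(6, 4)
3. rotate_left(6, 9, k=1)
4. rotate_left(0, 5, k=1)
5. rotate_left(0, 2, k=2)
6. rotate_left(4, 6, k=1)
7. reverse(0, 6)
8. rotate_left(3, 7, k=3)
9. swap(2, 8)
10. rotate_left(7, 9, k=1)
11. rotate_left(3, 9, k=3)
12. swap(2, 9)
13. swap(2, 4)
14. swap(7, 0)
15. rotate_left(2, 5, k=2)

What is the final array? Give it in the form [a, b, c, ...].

Answer: [G, D, H, J, I, C, A, B, F, E]

Derivation:
After 1 (swap(9, 4)): [I, A, C, G, J, B, H, D, F, E]
After 2 (swap(6, 4)): [I, A, C, G, H, B, J, D, F, E]
After 3 (rotate_left(6, 9, k=1)): [I, A, C, G, H, B, D, F, E, J]
After 4 (rotate_left(0, 5, k=1)): [A, C, G, H, B, I, D, F, E, J]
After 5 (rotate_left(0, 2, k=2)): [G, A, C, H, B, I, D, F, E, J]
After 6 (rotate_left(4, 6, k=1)): [G, A, C, H, I, D, B, F, E, J]
After 7 (reverse(0, 6)): [B, D, I, H, C, A, G, F, E, J]
After 8 (rotate_left(3, 7, k=3)): [B, D, I, G, F, H, C, A, E, J]
After 9 (swap(2, 8)): [B, D, E, G, F, H, C, A, I, J]
After 10 (rotate_left(7, 9, k=1)): [B, D, E, G, F, H, C, I, J, A]
After 11 (rotate_left(3, 9, k=3)): [B, D, E, C, I, J, A, G, F, H]
After 12 (swap(2, 9)): [B, D, H, C, I, J, A, G, F, E]
After 13 (swap(2, 4)): [B, D, I, C, H, J, A, G, F, E]
After 14 (swap(7, 0)): [G, D, I, C, H, J, A, B, F, E]
After 15 (rotate_left(2, 5, k=2)): [G, D, H, J, I, C, A, B, F, E]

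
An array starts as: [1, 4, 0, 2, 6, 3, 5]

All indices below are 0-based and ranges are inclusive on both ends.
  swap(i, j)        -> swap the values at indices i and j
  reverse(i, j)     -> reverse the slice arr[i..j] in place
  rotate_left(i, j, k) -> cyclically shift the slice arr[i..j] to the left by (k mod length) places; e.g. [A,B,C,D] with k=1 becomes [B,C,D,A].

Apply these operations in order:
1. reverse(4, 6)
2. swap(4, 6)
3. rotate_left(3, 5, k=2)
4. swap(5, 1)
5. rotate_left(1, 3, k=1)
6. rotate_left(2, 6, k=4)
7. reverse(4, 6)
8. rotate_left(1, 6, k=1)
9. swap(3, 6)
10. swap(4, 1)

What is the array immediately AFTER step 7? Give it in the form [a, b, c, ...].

After 1 (reverse(4, 6)): [1, 4, 0, 2, 5, 3, 6]
After 2 (swap(4, 6)): [1, 4, 0, 2, 6, 3, 5]
After 3 (rotate_left(3, 5, k=2)): [1, 4, 0, 3, 2, 6, 5]
After 4 (swap(5, 1)): [1, 6, 0, 3, 2, 4, 5]
After 5 (rotate_left(1, 3, k=1)): [1, 0, 3, 6, 2, 4, 5]
After 6 (rotate_left(2, 6, k=4)): [1, 0, 5, 3, 6, 2, 4]
After 7 (reverse(4, 6)): [1, 0, 5, 3, 4, 2, 6]

Answer: [1, 0, 5, 3, 4, 2, 6]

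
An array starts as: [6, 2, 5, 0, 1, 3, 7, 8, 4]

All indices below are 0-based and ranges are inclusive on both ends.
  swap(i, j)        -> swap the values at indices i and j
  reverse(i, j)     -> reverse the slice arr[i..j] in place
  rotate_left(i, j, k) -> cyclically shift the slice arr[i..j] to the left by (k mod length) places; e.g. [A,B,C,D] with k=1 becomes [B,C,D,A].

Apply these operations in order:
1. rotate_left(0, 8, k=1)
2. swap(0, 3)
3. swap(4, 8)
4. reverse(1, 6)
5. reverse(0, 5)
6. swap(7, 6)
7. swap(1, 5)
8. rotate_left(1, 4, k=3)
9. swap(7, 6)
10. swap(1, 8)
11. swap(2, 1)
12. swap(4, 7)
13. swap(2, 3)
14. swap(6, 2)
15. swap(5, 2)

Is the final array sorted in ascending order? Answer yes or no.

After 1 (rotate_left(0, 8, k=1)): [2, 5, 0, 1, 3, 7, 8, 4, 6]
After 2 (swap(0, 3)): [1, 5, 0, 2, 3, 7, 8, 4, 6]
After 3 (swap(4, 8)): [1, 5, 0, 2, 6, 7, 8, 4, 3]
After 4 (reverse(1, 6)): [1, 8, 7, 6, 2, 0, 5, 4, 3]
After 5 (reverse(0, 5)): [0, 2, 6, 7, 8, 1, 5, 4, 3]
After 6 (swap(7, 6)): [0, 2, 6, 7, 8, 1, 4, 5, 3]
After 7 (swap(1, 5)): [0, 1, 6, 7, 8, 2, 4, 5, 3]
After 8 (rotate_left(1, 4, k=3)): [0, 8, 1, 6, 7, 2, 4, 5, 3]
After 9 (swap(7, 6)): [0, 8, 1, 6, 7, 2, 5, 4, 3]
After 10 (swap(1, 8)): [0, 3, 1, 6, 7, 2, 5, 4, 8]
After 11 (swap(2, 1)): [0, 1, 3, 6, 7, 2, 5, 4, 8]
After 12 (swap(4, 7)): [0, 1, 3, 6, 4, 2, 5, 7, 8]
After 13 (swap(2, 3)): [0, 1, 6, 3, 4, 2, 5, 7, 8]
After 14 (swap(6, 2)): [0, 1, 5, 3, 4, 2, 6, 7, 8]
After 15 (swap(5, 2)): [0, 1, 2, 3, 4, 5, 6, 7, 8]

Answer: yes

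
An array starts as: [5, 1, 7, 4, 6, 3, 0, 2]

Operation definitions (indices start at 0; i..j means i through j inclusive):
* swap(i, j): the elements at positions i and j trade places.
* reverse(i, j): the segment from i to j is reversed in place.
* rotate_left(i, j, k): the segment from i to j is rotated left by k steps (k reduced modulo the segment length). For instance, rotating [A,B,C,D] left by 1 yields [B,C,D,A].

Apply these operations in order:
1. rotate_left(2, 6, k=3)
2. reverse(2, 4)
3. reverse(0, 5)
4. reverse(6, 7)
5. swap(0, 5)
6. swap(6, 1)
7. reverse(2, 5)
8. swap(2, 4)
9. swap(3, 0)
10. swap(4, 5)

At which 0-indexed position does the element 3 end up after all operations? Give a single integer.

Answer: 6

Derivation:
After 1 (rotate_left(2, 6, k=3)): [5, 1, 3, 0, 7, 4, 6, 2]
After 2 (reverse(2, 4)): [5, 1, 7, 0, 3, 4, 6, 2]
After 3 (reverse(0, 5)): [4, 3, 0, 7, 1, 5, 6, 2]
After 4 (reverse(6, 7)): [4, 3, 0, 7, 1, 5, 2, 6]
After 5 (swap(0, 5)): [5, 3, 0, 7, 1, 4, 2, 6]
After 6 (swap(6, 1)): [5, 2, 0, 7, 1, 4, 3, 6]
After 7 (reverse(2, 5)): [5, 2, 4, 1, 7, 0, 3, 6]
After 8 (swap(2, 4)): [5, 2, 7, 1, 4, 0, 3, 6]
After 9 (swap(3, 0)): [1, 2, 7, 5, 4, 0, 3, 6]
After 10 (swap(4, 5)): [1, 2, 7, 5, 0, 4, 3, 6]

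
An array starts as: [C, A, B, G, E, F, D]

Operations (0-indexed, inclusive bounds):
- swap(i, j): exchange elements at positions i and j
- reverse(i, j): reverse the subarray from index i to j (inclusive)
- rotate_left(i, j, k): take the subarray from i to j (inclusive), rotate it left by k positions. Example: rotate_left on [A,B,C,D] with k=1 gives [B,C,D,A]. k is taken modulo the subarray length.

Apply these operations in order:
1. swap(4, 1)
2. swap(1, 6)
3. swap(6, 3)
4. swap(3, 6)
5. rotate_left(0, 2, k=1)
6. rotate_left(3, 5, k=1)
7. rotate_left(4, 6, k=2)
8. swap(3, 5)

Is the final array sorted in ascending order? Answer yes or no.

Answer: no

Derivation:
After 1 (swap(4, 1)): [C, E, B, G, A, F, D]
After 2 (swap(1, 6)): [C, D, B, G, A, F, E]
After 3 (swap(6, 3)): [C, D, B, E, A, F, G]
After 4 (swap(3, 6)): [C, D, B, G, A, F, E]
After 5 (rotate_left(0, 2, k=1)): [D, B, C, G, A, F, E]
After 6 (rotate_left(3, 5, k=1)): [D, B, C, A, F, G, E]
After 7 (rotate_left(4, 6, k=2)): [D, B, C, A, E, F, G]
After 8 (swap(3, 5)): [D, B, C, F, E, A, G]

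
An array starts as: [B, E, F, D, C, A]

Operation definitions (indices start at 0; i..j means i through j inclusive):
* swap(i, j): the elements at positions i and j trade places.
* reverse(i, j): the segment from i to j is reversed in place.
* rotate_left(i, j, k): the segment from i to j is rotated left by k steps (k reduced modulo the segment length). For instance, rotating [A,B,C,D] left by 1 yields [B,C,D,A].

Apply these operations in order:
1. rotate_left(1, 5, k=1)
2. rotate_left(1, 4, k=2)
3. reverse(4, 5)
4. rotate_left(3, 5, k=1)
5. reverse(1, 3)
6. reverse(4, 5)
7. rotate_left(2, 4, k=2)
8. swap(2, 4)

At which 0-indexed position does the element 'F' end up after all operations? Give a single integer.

Answer: 4

Derivation:
After 1 (rotate_left(1, 5, k=1)): [B, F, D, C, A, E]
After 2 (rotate_left(1, 4, k=2)): [B, C, A, F, D, E]
After 3 (reverse(4, 5)): [B, C, A, F, E, D]
After 4 (rotate_left(3, 5, k=1)): [B, C, A, E, D, F]
After 5 (reverse(1, 3)): [B, E, A, C, D, F]
After 6 (reverse(4, 5)): [B, E, A, C, F, D]
After 7 (rotate_left(2, 4, k=2)): [B, E, F, A, C, D]
After 8 (swap(2, 4)): [B, E, C, A, F, D]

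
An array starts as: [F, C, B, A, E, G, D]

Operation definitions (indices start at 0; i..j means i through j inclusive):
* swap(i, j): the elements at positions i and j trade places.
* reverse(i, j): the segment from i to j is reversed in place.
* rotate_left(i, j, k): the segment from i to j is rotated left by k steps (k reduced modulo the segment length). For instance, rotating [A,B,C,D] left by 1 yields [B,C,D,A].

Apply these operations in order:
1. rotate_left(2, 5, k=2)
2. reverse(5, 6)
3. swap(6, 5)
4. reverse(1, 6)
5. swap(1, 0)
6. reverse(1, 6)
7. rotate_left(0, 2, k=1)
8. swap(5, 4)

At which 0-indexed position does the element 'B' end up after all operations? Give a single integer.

Answer: 5

Derivation:
After 1 (rotate_left(2, 5, k=2)): [F, C, E, G, B, A, D]
After 2 (reverse(5, 6)): [F, C, E, G, B, D, A]
After 3 (swap(6, 5)): [F, C, E, G, B, A, D]
After 4 (reverse(1, 6)): [F, D, A, B, G, E, C]
After 5 (swap(1, 0)): [D, F, A, B, G, E, C]
After 6 (reverse(1, 6)): [D, C, E, G, B, A, F]
After 7 (rotate_left(0, 2, k=1)): [C, E, D, G, B, A, F]
After 8 (swap(5, 4)): [C, E, D, G, A, B, F]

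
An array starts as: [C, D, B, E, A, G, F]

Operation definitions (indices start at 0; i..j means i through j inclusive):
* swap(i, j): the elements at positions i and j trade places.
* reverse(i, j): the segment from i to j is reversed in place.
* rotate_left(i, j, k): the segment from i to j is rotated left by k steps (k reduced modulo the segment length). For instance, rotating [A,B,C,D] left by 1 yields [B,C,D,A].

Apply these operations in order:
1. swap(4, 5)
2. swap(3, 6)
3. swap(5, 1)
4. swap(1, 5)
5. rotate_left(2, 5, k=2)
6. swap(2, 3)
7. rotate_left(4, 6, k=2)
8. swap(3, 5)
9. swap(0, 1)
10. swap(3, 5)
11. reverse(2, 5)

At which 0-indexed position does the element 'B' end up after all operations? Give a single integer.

After 1 (swap(4, 5)): [C, D, B, E, G, A, F]
After 2 (swap(3, 6)): [C, D, B, F, G, A, E]
After 3 (swap(5, 1)): [C, A, B, F, G, D, E]
After 4 (swap(1, 5)): [C, D, B, F, G, A, E]
After 5 (rotate_left(2, 5, k=2)): [C, D, G, A, B, F, E]
After 6 (swap(2, 3)): [C, D, A, G, B, F, E]
After 7 (rotate_left(4, 6, k=2)): [C, D, A, G, E, B, F]
After 8 (swap(3, 5)): [C, D, A, B, E, G, F]
After 9 (swap(0, 1)): [D, C, A, B, E, G, F]
After 10 (swap(3, 5)): [D, C, A, G, E, B, F]
After 11 (reverse(2, 5)): [D, C, B, E, G, A, F]

Answer: 2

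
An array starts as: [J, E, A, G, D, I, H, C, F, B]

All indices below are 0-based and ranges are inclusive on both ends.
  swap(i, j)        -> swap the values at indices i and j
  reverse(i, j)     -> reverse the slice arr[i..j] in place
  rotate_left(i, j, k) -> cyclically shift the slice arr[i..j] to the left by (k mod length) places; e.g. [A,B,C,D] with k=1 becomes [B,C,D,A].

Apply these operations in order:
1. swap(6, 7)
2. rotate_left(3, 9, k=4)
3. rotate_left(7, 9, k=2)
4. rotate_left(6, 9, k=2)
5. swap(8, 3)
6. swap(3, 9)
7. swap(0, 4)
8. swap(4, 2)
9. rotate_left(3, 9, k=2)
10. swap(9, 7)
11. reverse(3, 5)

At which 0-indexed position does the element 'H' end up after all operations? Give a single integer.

After 1 (swap(6, 7)): [J, E, A, G, D, I, C, H, F, B]
After 2 (rotate_left(3, 9, k=4)): [J, E, A, H, F, B, G, D, I, C]
After 3 (rotate_left(7, 9, k=2)): [J, E, A, H, F, B, G, C, D, I]
After 4 (rotate_left(6, 9, k=2)): [J, E, A, H, F, B, D, I, G, C]
After 5 (swap(8, 3)): [J, E, A, G, F, B, D, I, H, C]
After 6 (swap(3, 9)): [J, E, A, C, F, B, D, I, H, G]
After 7 (swap(0, 4)): [F, E, A, C, J, B, D, I, H, G]
After 8 (swap(4, 2)): [F, E, J, C, A, B, D, I, H, G]
After 9 (rotate_left(3, 9, k=2)): [F, E, J, B, D, I, H, G, C, A]
After 10 (swap(9, 7)): [F, E, J, B, D, I, H, A, C, G]
After 11 (reverse(3, 5)): [F, E, J, I, D, B, H, A, C, G]

Answer: 6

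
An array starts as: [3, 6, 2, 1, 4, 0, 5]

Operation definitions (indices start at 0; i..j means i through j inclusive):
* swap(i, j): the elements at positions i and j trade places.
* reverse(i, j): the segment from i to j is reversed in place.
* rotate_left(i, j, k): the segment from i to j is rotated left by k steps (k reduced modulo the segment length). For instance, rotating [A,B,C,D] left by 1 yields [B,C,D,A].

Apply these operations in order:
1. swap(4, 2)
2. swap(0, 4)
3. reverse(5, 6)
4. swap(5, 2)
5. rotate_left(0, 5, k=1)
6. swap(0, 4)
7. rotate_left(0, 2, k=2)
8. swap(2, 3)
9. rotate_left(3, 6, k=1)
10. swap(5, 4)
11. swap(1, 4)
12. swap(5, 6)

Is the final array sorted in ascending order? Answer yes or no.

After 1 (swap(4, 2)): [3, 6, 4, 1, 2, 0, 5]
After 2 (swap(0, 4)): [2, 6, 4, 1, 3, 0, 5]
After 3 (reverse(5, 6)): [2, 6, 4, 1, 3, 5, 0]
After 4 (swap(5, 2)): [2, 6, 5, 1, 3, 4, 0]
After 5 (rotate_left(0, 5, k=1)): [6, 5, 1, 3, 4, 2, 0]
After 6 (swap(0, 4)): [4, 5, 1, 3, 6, 2, 0]
After 7 (rotate_left(0, 2, k=2)): [1, 4, 5, 3, 6, 2, 0]
After 8 (swap(2, 3)): [1, 4, 3, 5, 6, 2, 0]
After 9 (rotate_left(3, 6, k=1)): [1, 4, 3, 6, 2, 0, 5]
After 10 (swap(5, 4)): [1, 4, 3, 6, 0, 2, 5]
After 11 (swap(1, 4)): [1, 0, 3, 6, 4, 2, 5]
After 12 (swap(5, 6)): [1, 0, 3, 6, 4, 5, 2]

Answer: no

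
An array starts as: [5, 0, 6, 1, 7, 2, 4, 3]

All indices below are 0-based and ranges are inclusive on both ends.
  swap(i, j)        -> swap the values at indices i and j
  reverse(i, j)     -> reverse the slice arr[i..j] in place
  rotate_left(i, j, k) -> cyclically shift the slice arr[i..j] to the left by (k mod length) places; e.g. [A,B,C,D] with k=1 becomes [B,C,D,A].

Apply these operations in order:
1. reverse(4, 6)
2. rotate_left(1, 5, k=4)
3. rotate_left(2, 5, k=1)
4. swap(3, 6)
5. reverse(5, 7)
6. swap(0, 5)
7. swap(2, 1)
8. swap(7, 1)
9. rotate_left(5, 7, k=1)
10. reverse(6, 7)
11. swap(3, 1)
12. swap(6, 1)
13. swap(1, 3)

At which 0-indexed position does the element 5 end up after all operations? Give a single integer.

After 1 (reverse(4, 6)): [5, 0, 6, 1, 4, 2, 7, 3]
After 2 (rotate_left(1, 5, k=4)): [5, 2, 0, 6, 1, 4, 7, 3]
After 3 (rotate_left(2, 5, k=1)): [5, 2, 6, 1, 4, 0, 7, 3]
After 4 (swap(3, 6)): [5, 2, 6, 7, 4, 0, 1, 3]
After 5 (reverse(5, 7)): [5, 2, 6, 7, 4, 3, 1, 0]
After 6 (swap(0, 5)): [3, 2, 6, 7, 4, 5, 1, 0]
After 7 (swap(2, 1)): [3, 6, 2, 7, 4, 5, 1, 0]
After 8 (swap(7, 1)): [3, 0, 2, 7, 4, 5, 1, 6]
After 9 (rotate_left(5, 7, k=1)): [3, 0, 2, 7, 4, 1, 6, 5]
After 10 (reverse(6, 7)): [3, 0, 2, 7, 4, 1, 5, 6]
After 11 (swap(3, 1)): [3, 7, 2, 0, 4, 1, 5, 6]
After 12 (swap(6, 1)): [3, 5, 2, 0, 4, 1, 7, 6]
After 13 (swap(1, 3)): [3, 0, 2, 5, 4, 1, 7, 6]

Answer: 3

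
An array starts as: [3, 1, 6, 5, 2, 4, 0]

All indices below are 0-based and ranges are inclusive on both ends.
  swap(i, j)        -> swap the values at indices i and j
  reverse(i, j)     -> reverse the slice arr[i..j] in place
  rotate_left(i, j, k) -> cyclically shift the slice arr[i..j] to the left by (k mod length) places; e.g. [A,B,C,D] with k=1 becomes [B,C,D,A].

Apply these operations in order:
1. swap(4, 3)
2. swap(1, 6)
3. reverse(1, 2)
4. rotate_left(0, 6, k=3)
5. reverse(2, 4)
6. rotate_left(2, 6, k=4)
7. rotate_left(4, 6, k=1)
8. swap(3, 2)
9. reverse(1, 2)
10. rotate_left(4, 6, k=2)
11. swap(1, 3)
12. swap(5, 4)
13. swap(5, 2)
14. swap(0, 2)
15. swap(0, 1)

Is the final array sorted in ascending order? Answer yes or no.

After 1 (swap(4, 3)): [3, 1, 6, 2, 5, 4, 0]
After 2 (swap(1, 6)): [3, 0, 6, 2, 5, 4, 1]
After 3 (reverse(1, 2)): [3, 6, 0, 2, 5, 4, 1]
After 4 (rotate_left(0, 6, k=3)): [2, 5, 4, 1, 3, 6, 0]
After 5 (reverse(2, 4)): [2, 5, 3, 1, 4, 6, 0]
After 6 (rotate_left(2, 6, k=4)): [2, 5, 0, 3, 1, 4, 6]
After 7 (rotate_left(4, 6, k=1)): [2, 5, 0, 3, 4, 6, 1]
After 8 (swap(3, 2)): [2, 5, 3, 0, 4, 6, 1]
After 9 (reverse(1, 2)): [2, 3, 5, 0, 4, 6, 1]
After 10 (rotate_left(4, 6, k=2)): [2, 3, 5, 0, 1, 4, 6]
After 11 (swap(1, 3)): [2, 0, 5, 3, 1, 4, 6]
After 12 (swap(5, 4)): [2, 0, 5, 3, 4, 1, 6]
After 13 (swap(5, 2)): [2, 0, 1, 3, 4, 5, 6]
After 14 (swap(0, 2)): [1, 0, 2, 3, 4, 5, 6]
After 15 (swap(0, 1)): [0, 1, 2, 3, 4, 5, 6]

Answer: yes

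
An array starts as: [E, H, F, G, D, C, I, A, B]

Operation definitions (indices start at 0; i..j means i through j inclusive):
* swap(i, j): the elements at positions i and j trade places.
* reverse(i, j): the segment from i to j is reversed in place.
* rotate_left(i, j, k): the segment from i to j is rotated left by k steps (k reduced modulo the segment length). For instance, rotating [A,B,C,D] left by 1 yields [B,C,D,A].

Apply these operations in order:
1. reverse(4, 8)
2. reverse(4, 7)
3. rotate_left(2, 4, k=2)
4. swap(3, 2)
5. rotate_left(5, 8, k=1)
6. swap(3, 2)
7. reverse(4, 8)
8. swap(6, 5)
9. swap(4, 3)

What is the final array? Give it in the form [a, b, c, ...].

After 1 (reverse(4, 8)): [E, H, F, G, B, A, I, C, D]
After 2 (reverse(4, 7)): [E, H, F, G, C, I, A, B, D]
After 3 (rotate_left(2, 4, k=2)): [E, H, C, F, G, I, A, B, D]
After 4 (swap(3, 2)): [E, H, F, C, G, I, A, B, D]
After 5 (rotate_left(5, 8, k=1)): [E, H, F, C, G, A, B, D, I]
After 6 (swap(3, 2)): [E, H, C, F, G, A, B, D, I]
After 7 (reverse(4, 8)): [E, H, C, F, I, D, B, A, G]
After 8 (swap(6, 5)): [E, H, C, F, I, B, D, A, G]
After 9 (swap(4, 3)): [E, H, C, I, F, B, D, A, G]

Answer: [E, H, C, I, F, B, D, A, G]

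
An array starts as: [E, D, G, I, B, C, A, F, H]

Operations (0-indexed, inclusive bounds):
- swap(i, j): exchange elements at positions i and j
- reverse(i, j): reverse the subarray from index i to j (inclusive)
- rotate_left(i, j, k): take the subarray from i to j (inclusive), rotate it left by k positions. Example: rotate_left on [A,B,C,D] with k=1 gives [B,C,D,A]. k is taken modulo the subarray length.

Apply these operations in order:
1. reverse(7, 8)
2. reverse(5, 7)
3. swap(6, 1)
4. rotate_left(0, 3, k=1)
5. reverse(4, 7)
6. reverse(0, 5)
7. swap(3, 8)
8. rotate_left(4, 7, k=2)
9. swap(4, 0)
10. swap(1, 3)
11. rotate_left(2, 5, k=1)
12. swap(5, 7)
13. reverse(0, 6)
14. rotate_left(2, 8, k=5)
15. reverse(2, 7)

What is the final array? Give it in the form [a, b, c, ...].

Answer: [G, A, F, C, D, B, I, E, H]

Derivation:
After 1 (reverse(7, 8)): [E, D, G, I, B, C, A, H, F]
After 2 (reverse(5, 7)): [E, D, G, I, B, H, A, C, F]
After 3 (swap(6, 1)): [E, A, G, I, B, H, D, C, F]
After 4 (rotate_left(0, 3, k=1)): [A, G, I, E, B, H, D, C, F]
After 5 (reverse(4, 7)): [A, G, I, E, C, D, H, B, F]
After 6 (reverse(0, 5)): [D, C, E, I, G, A, H, B, F]
After 7 (swap(3, 8)): [D, C, E, F, G, A, H, B, I]
After 8 (rotate_left(4, 7, k=2)): [D, C, E, F, H, B, G, A, I]
After 9 (swap(4, 0)): [H, C, E, F, D, B, G, A, I]
After 10 (swap(1, 3)): [H, F, E, C, D, B, G, A, I]
After 11 (rotate_left(2, 5, k=1)): [H, F, C, D, B, E, G, A, I]
After 12 (swap(5, 7)): [H, F, C, D, B, A, G, E, I]
After 13 (reverse(0, 6)): [G, A, B, D, C, F, H, E, I]
After 14 (rotate_left(2, 8, k=5)): [G, A, E, I, B, D, C, F, H]
After 15 (reverse(2, 7)): [G, A, F, C, D, B, I, E, H]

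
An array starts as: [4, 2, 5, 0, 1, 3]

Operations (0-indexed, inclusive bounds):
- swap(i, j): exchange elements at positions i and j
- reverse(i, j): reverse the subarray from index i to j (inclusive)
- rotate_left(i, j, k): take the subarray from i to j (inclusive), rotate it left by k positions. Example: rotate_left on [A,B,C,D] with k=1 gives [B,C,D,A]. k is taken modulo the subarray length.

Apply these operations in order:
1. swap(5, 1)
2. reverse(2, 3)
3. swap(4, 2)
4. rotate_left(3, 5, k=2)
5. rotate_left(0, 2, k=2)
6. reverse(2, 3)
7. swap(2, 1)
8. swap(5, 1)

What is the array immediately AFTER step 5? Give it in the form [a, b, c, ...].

Answer: [1, 4, 3, 2, 5, 0]

Derivation:
After 1 (swap(5, 1)): [4, 3, 5, 0, 1, 2]
After 2 (reverse(2, 3)): [4, 3, 0, 5, 1, 2]
After 3 (swap(4, 2)): [4, 3, 1, 5, 0, 2]
After 4 (rotate_left(3, 5, k=2)): [4, 3, 1, 2, 5, 0]
After 5 (rotate_left(0, 2, k=2)): [1, 4, 3, 2, 5, 0]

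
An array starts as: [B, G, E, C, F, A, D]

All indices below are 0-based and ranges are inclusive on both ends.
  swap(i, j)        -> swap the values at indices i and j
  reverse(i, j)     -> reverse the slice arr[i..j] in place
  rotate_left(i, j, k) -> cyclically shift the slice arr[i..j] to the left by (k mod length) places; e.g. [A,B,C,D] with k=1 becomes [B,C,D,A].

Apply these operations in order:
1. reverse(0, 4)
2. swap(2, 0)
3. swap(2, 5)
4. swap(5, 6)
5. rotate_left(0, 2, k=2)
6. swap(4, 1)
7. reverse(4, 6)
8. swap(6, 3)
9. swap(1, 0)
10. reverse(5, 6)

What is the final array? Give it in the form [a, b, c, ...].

Answer: [B, A, C, E, F, G, D]

Derivation:
After 1 (reverse(0, 4)): [F, C, E, G, B, A, D]
After 2 (swap(2, 0)): [E, C, F, G, B, A, D]
After 3 (swap(2, 5)): [E, C, A, G, B, F, D]
After 4 (swap(5, 6)): [E, C, A, G, B, D, F]
After 5 (rotate_left(0, 2, k=2)): [A, E, C, G, B, D, F]
After 6 (swap(4, 1)): [A, B, C, G, E, D, F]
After 7 (reverse(4, 6)): [A, B, C, G, F, D, E]
After 8 (swap(6, 3)): [A, B, C, E, F, D, G]
After 9 (swap(1, 0)): [B, A, C, E, F, D, G]
After 10 (reverse(5, 6)): [B, A, C, E, F, G, D]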